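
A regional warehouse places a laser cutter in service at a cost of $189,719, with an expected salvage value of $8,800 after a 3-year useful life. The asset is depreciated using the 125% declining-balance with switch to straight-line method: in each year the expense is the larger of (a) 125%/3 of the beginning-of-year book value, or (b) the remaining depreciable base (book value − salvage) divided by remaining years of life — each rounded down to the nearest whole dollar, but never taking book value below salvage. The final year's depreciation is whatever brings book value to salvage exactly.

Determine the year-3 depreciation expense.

Depreciable base = $189,719 − $8,800 = $180,919.
Year 1: DB = ⌊$189,719 × 125%/3⌋ = $79,049; SL = ⌊$180,919/3⌋ = $60,306 → take DB $79,049. Book value $110,670.
Year 2: DB = ⌊$110,670 × 125%/3⌋ = $46,112; SL = ⌊$101,870/2⌋ = $50,935 → take SL $50,935. Book value $59,735.
Year 3 (final): $59,735 − $8,800 = $50,935. Book value $8,800.

$50,935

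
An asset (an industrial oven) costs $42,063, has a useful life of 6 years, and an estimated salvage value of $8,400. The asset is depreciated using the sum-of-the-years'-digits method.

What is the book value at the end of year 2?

Depreciable base = $42,063 − $8,400 = $33,663.
Sum of the years' digits = 6+5+4+3+2+1 = 21.
Year 1: $33,663 × 6/21 = $9,618. Book value $32,445.
Year 2: $33,663 × 5/21 = $8,015. Book value $24,430.

$24,430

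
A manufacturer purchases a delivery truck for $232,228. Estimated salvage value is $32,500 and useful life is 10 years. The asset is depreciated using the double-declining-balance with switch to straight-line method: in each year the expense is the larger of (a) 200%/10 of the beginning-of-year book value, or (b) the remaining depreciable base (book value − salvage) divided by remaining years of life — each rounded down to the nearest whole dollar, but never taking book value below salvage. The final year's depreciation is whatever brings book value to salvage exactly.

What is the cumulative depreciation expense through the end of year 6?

$171,349

Depreciable base = $232,228 − $32,500 = $199,728.
Year 1: DB = ⌊$232,228 × 200%/10⌋ = $46,445; SL = ⌊$199,728/10⌋ = $19,972 → take DB $46,445. Book value $185,783.
Year 2: DB = ⌊$185,783 × 200%/10⌋ = $37,156; SL = ⌊$153,283/9⌋ = $17,031 → take DB $37,156. Book value $148,627.
Year 3: DB = ⌊$148,627 × 200%/10⌋ = $29,725; SL = ⌊$116,127/8⌋ = $14,515 → take DB $29,725. Book value $118,902.
Year 4: DB = ⌊$118,902 × 200%/10⌋ = $23,780; SL = ⌊$86,402/7⌋ = $12,343 → take DB $23,780. Book value $95,122.
Year 5: DB = ⌊$95,122 × 200%/10⌋ = $19,024; SL = ⌊$62,622/6⌋ = $10,437 → take DB $19,024. Book value $76,098.
Year 6: DB = ⌊$76,098 × 200%/10⌋ = $15,219; SL = ⌊$43,598/5⌋ = $8,719 → take DB $15,219. Book value $60,879.
Accumulated through year 6 = $232,228 − $60,879 = $171,349.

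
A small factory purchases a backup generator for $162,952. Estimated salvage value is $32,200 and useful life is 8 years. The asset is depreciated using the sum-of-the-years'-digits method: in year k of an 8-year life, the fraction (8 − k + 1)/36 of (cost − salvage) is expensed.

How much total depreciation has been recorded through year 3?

Depreciable base = $162,952 − $32,200 = $130,752.
Sum of the years' digits = 8+7+6+5+4+3+2+1 = 36.
Year 1: $130,752 × 8/36 = $29,056. Book value $133,896.
Year 2: $130,752 × 7/36 = $25,424. Book value $108,472.
Year 3: $130,752 × 6/36 = $21,792. Book value $86,680.
Accumulated through year 3 = $162,952 − $86,680 = $76,272.

$76,272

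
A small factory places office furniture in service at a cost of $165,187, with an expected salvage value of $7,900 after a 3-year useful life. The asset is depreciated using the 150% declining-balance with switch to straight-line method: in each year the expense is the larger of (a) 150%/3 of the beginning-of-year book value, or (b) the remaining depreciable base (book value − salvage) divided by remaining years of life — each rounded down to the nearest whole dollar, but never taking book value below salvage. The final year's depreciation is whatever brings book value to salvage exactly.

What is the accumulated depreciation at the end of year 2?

Depreciable base = $165,187 − $7,900 = $157,287.
Year 1: DB = ⌊$165,187 × 150%/3⌋ = $82,593; SL = ⌊$157,287/3⌋ = $52,429 → take DB $82,593. Book value $82,594.
Year 2: DB = ⌊$82,594 × 150%/3⌋ = $41,297; SL = ⌊$74,694/2⌋ = $37,347 → take DB $41,297. Book value $41,297.
Accumulated through year 2 = $165,187 − $41,297 = $123,890.

$123,890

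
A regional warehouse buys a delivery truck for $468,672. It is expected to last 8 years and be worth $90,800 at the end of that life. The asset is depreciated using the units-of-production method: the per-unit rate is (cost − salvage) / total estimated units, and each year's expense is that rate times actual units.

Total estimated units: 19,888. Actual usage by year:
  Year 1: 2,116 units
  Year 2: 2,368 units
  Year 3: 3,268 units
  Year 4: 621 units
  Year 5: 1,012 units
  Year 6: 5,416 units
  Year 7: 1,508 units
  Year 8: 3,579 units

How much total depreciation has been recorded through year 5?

$178,315

Depreciable base = $468,672 − $90,800 = $377,872.
Rate = $377,872 / 19,888 units = $19 per unit.
Year 1: 2,116 × $19 = $40,204. Book value $428,468.
Year 2: 2,368 × $19 = $44,992. Book value $383,476.
Year 3: 3,268 × $19 = $62,092. Book value $321,384.
Year 4: 621 × $19 = $11,799. Book value $309,585.
Year 5: 1,012 × $19 = $19,228. Book value $290,357.
Accumulated through year 5 = $468,672 − $290,357 = $178,315.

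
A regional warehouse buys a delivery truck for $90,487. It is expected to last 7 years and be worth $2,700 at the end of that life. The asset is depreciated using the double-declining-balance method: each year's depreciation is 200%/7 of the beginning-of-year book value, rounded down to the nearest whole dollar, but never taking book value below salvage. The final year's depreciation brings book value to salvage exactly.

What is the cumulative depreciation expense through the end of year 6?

$78,468

Depreciable base = $90,487 − $2,700 = $87,787.
Year 1: ⌊$90,487 × 200%/7⌋ = $25,853. Book value $64,634.
Year 2: ⌊$64,634 × 200%/7⌋ = $18,466. Book value $46,168.
Year 3: ⌊$46,168 × 200%/7⌋ = $13,190. Book value $32,978.
Year 4: ⌊$32,978 × 200%/7⌋ = $9,422. Book value $23,556.
Year 5: ⌊$23,556 × 200%/7⌋ = $6,730. Book value $16,826.
Year 6: ⌊$16,826 × 200%/7⌋ = $4,807. Book value $12,019.
Accumulated through year 6 = $90,487 − $12,019 = $78,468.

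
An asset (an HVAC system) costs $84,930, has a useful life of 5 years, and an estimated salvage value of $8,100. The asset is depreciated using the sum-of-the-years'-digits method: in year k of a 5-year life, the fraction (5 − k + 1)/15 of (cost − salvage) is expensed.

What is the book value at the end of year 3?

$23,466

Depreciable base = $84,930 − $8,100 = $76,830.
Sum of the years' digits = 5+4+3+2+1 = 15.
Year 1: $76,830 × 5/15 = $25,610. Book value $59,320.
Year 2: $76,830 × 4/15 = $20,488. Book value $38,832.
Year 3: $76,830 × 3/15 = $15,366. Book value $23,466.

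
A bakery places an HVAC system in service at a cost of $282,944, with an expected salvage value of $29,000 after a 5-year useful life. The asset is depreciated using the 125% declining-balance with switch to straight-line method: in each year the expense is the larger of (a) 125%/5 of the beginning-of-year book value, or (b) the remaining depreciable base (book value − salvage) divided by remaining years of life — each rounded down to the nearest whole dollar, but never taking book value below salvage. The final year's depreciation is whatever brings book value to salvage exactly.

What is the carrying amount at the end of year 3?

Depreciable base = $282,944 − $29,000 = $253,944.
Year 1: DB = ⌊$282,944 × 125%/5⌋ = $70,736; SL = ⌊$253,944/5⌋ = $50,788 → take DB $70,736. Book value $212,208.
Year 2: DB = ⌊$212,208 × 125%/5⌋ = $53,052; SL = ⌊$183,208/4⌋ = $45,802 → take DB $53,052. Book value $159,156.
Year 3: DB = ⌊$159,156 × 125%/5⌋ = $39,789; SL = ⌊$130,156/3⌋ = $43,385 → take SL $43,385. Book value $115,771.

$115,771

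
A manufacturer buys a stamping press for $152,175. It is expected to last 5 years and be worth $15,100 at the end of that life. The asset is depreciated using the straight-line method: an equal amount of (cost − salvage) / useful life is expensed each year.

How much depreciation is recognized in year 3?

Depreciable base = $152,175 − $15,100 = $137,075.
Annual expense = $137,075 / 5 = $27,415.

$27,415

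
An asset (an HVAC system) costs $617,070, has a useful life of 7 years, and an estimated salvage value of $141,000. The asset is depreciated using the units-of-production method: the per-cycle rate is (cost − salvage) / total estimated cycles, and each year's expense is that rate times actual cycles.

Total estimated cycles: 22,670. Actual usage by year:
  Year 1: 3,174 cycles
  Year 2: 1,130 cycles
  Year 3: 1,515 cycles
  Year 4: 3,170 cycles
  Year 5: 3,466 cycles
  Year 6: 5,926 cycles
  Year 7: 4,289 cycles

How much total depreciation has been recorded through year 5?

$261,555

Depreciable base = $617,070 − $141,000 = $476,070.
Rate = $476,070 / 22,670 cycles = $21 per cycle.
Year 1: 3,174 × $21 = $66,654. Book value $550,416.
Year 2: 1,130 × $21 = $23,730. Book value $526,686.
Year 3: 1,515 × $21 = $31,815. Book value $494,871.
Year 4: 3,170 × $21 = $66,570. Book value $428,301.
Year 5: 3,466 × $21 = $72,786. Book value $355,515.
Accumulated through year 5 = $617,070 − $355,515 = $261,555.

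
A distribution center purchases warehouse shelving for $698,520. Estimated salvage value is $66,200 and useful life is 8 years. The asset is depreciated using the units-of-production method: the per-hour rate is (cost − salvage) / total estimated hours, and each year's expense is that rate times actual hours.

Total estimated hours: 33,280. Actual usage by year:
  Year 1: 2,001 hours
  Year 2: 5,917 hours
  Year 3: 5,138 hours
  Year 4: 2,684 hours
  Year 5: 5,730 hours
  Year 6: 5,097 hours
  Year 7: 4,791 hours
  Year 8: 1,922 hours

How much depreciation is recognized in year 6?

Depreciable base = $698,520 − $66,200 = $632,320.
Rate = $632,320 / 33,280 hours = $19 per hour.
Year 1: 2,001 × $19 = $38,019. Book value $660,501.
Year 2: 5,917 × $19 = $112,423. Book value $548,078.
Year 3: 5,138 × $19 = $97,622. Book value $450,456.
Year 4: 2,684 × $19 = $50,996. Book value $399,460.
Year 5: 5,730 × $19 = $108,870. Book value $290,590.
Year 6: 5,097 × $19 = $96,843. Book value $193,747.

$96,843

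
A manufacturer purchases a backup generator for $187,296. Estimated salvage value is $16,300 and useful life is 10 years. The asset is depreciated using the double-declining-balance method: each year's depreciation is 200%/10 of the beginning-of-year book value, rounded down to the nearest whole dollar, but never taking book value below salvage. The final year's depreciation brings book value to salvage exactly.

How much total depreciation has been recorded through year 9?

$162,156

Depreciable base = $187,296 − $16,300 = $170,996.
Year 1: ⌊$187,296 × 200%/10⌋ = $37,459. Book value $149,837.
Year 2: ⌊$149,837 × 200%/10⌋ = $29,967. Book value $119,870.
Year 3: ⌊$119,870 × 200%/10⌋ = $23,974. Book value $95,896.
Year 4: ⌊$95,896 × 200%/10⌋ = $19,179. Book value $76,717.
Year 5: ⌊$76,717 × 200%/10⌋ = $15,343. Book value $61,374.
Year 6: ⌊$61,374 × 200%/10⌋ = $12,274. Book value $49,100.
Year 7: ⌊$49,100 × 200%/10⌋ = $9,820. Book value $39,280.
Year 8: ⌊$39,280 × 200%/10⌋ = $7,856. Book value $31,424.
Year 9: ⌊$31,424 × 200%/10⌋ = $6,284. Book value $25,140.
Accumulated through year 9 = $187,296 − $25,140 = $162,156.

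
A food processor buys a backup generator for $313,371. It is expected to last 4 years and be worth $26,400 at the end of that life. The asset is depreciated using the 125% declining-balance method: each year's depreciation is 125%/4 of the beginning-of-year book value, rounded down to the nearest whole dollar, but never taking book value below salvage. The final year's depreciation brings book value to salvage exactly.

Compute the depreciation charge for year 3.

Depreciable base = $313,371 − $26,400 = $286,971.
Year 1: ⌊$313,371 × 125%/4⌋ = $97,928. Book value $215,443.
Year 2: ⌊$215,443 × 125%/4⌋ = $67,325. Book value $148,118.
Year 3: ⌊$148,118 × 125%/4⌋ = $46,286. Book value $101,832.

$46,286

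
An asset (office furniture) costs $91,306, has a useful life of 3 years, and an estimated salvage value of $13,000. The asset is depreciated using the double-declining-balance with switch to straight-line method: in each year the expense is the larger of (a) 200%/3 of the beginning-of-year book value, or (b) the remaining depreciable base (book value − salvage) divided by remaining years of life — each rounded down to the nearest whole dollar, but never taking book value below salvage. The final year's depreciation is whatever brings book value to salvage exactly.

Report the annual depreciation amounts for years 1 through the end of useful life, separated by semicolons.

$60,870; $17,436; $0

Depreciable base = $91,306 − $13,000 = $78,306.
Year 1: DB = ⌊$91,306 × 200%/3⌋ = $60,870; SL = ⌊$78,306/3⌋ = $26,102 → take DB $60,870. Book value $30,436.
Year 2: DB = ⌊$30,436 × 200%/3⌋ = $20,290; SL = ⌊$17,436/2⌋ = $8,718 → take DB $20,290, capped at $17,436. Book value $13,000.
Year 3 (final): $13,000 − $13,000 = $0. Book value $13,000.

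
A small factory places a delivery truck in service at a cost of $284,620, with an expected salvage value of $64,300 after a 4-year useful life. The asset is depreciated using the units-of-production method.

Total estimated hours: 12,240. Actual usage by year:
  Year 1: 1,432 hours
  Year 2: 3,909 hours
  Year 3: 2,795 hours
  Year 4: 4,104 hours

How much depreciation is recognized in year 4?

Depreciable base = $284,620 − $64,300 = $220,320.
Rate = $220,320 / 12,240 hours = $18 per hour.
Year 1: 1,432 × $18 = $25,776. Book value $258,844.
Year 2: 3,909 × $18 = $70,362. Book value $188,482.
Year 3: 2,795 × $18 = $50,310. Book value $138,172.
Year 4: 4,104 × $18 = $73,872. Book value $64,300.

$73,872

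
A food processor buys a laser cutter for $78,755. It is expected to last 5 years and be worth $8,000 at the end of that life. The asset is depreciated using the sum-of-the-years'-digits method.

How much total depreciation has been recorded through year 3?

Depreciable base = $78,755 − $8,000 = $70,755.
Sum of the years' digits = 5+4+3+2+1 = 15.
Year 1: $70,755 × 5/15 = $23,585. Book value $55,170.
Year 2: $70,755 × 4/15 = $18,868. Book value $36,302.
Year 3: $70,755 × 3/15 = $14,151. Book value $22,151.
Accumulated through year 3 = $78,755 − $22,151 = $56,604.

$56,604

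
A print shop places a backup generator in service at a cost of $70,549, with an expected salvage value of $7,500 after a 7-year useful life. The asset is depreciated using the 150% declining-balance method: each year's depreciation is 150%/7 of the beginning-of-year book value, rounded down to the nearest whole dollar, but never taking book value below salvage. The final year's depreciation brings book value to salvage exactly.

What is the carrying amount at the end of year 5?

Depreciable base = $70,549 − $7,500 = $63,049.
Year 1: ⌊$70,549 × 150%/7⌋ = $15,117. Book value $55,432.
Year 2: ⌊$55,432 × 150%/7⌋ = $11,878. Book value $43,554.
Year 3: ⌊$43,554 × 150%/7⌋ = $9,333. Book value $34,221.
Year 4: ⌊$34,221 × 150%/7⌋ = $7,333. Book value $26,888.
Year 5: ⌊$26,888 × 150%/7⌋ = $5,761. Book value $21,127.

$21,127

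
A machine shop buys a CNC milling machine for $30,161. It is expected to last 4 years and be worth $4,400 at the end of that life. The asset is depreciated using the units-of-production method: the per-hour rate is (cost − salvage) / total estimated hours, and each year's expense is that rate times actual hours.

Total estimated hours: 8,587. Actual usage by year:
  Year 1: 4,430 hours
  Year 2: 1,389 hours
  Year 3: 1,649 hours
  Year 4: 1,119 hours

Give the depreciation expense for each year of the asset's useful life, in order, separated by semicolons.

Depreciable base = $30,161 − $4,400 = $25,761.
Rate = $25,761 / 8,587 hours = $3 per hour.
Year 1: 4,430 × $3 = $13,290. Book value $16,871.
Year 2: 1,389 × $3 = $4,167. Book value $12,704.
Year 3: 1,649 × $3 = $4,947. Book value $7,757.
Year 4: 1,119 × $3 = $3,357. Book value $4,400.

$13,290; $4,167; $4,947; $3,357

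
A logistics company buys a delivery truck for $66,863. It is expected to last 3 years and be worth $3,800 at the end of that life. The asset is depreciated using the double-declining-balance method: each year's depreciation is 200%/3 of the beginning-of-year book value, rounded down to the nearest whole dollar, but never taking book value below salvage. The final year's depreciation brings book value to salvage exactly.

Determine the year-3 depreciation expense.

$3,630

Depreciable base = $66,863 − $3,800 = $63,063.
Year 1: ⌊$66,863 × 200%/3⌋ = $44,575. Book value $22,288.
Year 2: ⌊$22,288 × 200%/3⌋ = $14,858. Book value $7,430.
Year 3 (final): $7,430 − $3,800 = $3,630. Book value $3,800.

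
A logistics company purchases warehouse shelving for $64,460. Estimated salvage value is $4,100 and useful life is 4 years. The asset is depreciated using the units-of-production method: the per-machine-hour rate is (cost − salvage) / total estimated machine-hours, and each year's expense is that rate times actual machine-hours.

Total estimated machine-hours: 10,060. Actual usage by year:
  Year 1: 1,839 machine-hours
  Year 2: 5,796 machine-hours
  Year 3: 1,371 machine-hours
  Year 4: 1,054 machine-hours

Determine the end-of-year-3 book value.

Depreciable base = $64,460 − $4,100 = $60,360.
Rate = $60,360 / 10,060 machine-hours = $6 per machine-hour.
Year 1: 1,839 × $6 = $11,034. Book value $53,426.
Year 2: 5,796 × $6 = $34,776. Book value $18,650.
Year 3: 1,371 × $6 = $8,226. Book value $10,424.

$10,424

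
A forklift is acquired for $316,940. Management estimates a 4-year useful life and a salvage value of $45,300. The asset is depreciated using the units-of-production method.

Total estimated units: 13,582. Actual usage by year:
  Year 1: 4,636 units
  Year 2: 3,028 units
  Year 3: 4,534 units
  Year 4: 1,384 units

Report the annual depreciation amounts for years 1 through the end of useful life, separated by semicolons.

$92,720; $60,560; $90,680; $27,680

Depreciable base = $316,940 − $45,300 = $271,640.
Rate = $271,640 / 13,582 units = $20 per unit.
Year 1: 4,636 × $20 = $92,720. Book value $224,220.
Year 2: 3,028 × $20 = $60,560. Book value $163,660.
Year 3: 4,534 × $20 = $90,680. Book value $72,980.
Year 4: 1,384 × $20 = $27,680. Book value $45,300.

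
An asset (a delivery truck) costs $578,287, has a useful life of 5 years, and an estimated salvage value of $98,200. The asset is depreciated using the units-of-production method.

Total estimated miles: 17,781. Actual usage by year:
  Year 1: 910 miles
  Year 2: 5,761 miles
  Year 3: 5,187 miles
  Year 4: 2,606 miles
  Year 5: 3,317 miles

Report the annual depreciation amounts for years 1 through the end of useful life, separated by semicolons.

Depreciable base = $578,287 − $98,200 = $480,087.
Rate = $480,087 / 17,781 miles = $27 per mile.
Year 1: 910 × $27 = $24,570. Book value $553,717.
Year 2: 5,761 × $27 = $155,547. Book value $398,170.
Year 3: 5,187 × $27 = $140,049. Book value $258,121.
Year 4: 2,606 × $27 = $70,362. Book value $187,759.
Year 5: 3,317 × $27 = $89,559. Book value $98,200.

$24,570; $155,547; $140,049; $70,362; $89,559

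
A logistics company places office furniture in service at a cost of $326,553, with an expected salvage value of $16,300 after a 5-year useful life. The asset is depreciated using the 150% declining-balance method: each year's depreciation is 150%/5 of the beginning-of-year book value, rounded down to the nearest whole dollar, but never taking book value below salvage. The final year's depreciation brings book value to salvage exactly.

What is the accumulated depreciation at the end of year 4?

$248,146

Depreciable base = $326,553 − $16,300 = $310,253.
Year 1: ⌊$326,553 × 150%/5⌋ = $97,965. Book value $228,588.
Year 2: ⌊$228,588 × 150%/5⌋ = $68,576. Book value $160,012.
Year 3: ⌊$160,012 × 150%/5⌋ = $48,003. Book value $112,009.
Year 4: ⌊$112,009 × 150%/5⌋ = $33,602. Book value $78,407.
Accumulated through year 4 = $326,553 − $78,407 = $248,146.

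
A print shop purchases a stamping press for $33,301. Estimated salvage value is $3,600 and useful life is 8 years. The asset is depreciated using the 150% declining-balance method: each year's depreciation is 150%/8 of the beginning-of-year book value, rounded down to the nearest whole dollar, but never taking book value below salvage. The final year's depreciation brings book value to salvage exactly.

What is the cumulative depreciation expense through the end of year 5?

$21,508

Depreciable base = $33,301 − $3,600 = $29,701.
Year 1: ⌊$33,301 × 150%/8⌋ = $6,243. Book value $27,058.
Year 2: ⌊$27,058 × 150%/8⌋ = $5,073. Book value $21,985.
Year 3: ⌊$21,985 × 150%/8⌋ = $4,122. Book value $17,863.
Year 4: ⌊$17,863 × 150%/8⌋ = $3,349. Book value $14,514.
Year 5: ⌊$14,514 × 150%/8⌋ = $2,721. Book value $11,793.
Accumulated through year 5 = $33,301 − $11,793 = $21,508.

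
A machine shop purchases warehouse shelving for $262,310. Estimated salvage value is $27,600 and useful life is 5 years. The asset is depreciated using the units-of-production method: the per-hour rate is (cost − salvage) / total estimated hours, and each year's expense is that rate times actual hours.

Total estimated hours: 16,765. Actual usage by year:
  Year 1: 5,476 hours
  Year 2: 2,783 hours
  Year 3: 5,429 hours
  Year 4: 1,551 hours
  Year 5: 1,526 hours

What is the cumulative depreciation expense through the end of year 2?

Depreciable base = $262,310 − $27,600 = $234,710.
Rate = $234,710 / 16,765 hours = $14 per hour.
Year 1: 5,476 × $14 = $76,664. Book value $185,646.
Year 2: 2,783 × $14 = $38,962. Book value $146,684.
Accumulated through year 2 = $262,310 − $146,684 = $115,626.

$115,626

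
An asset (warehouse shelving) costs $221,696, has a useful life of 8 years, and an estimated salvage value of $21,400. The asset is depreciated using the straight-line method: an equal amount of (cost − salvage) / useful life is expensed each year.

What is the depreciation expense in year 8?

$25,037

Depreciable base = $221,696 − $21,400 = $200,296.
Annual expense = $200,296 / 8 = $25,037.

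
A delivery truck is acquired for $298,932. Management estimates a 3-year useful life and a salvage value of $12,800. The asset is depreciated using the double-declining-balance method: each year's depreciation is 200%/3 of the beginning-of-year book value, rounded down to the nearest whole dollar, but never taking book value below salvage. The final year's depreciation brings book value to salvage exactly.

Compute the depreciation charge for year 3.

$20,415

Depreciable base = $298,932 − $12,800 = $286,132.
Year 1: ⌊$298,932 × 200%/3⌋ = $199,288. Book value $99,644.
Year 2: ⌊$99,644 × 200%/3⌋ = $66,429. Book value $33,215.
Year 3 (final): $33,215 − $12,800 = $20,415. Book value $12,800.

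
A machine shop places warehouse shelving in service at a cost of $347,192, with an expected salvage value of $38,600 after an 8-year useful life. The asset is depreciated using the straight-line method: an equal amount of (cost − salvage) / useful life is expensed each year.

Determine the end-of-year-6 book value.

Depreciable base = $347,192 − $38,600 = $308,592.
Annual expense = $308,592 / 8 = $38,574.
End of year 1: book value $308,618.
End of year 2: book value $270,044.
End of year 3: book value $231,470.
End of year 4: book value $192,896.
End of year 5: book value $154,322.
End of year 6: book value $115,748.

$115,748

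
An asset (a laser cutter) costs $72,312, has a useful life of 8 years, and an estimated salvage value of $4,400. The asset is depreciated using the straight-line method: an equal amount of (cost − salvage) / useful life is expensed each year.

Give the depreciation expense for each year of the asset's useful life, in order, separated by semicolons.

Depreciable base = $72,312 − $4,400 = $67,912.
Annual expense = $67,912 / 8 = $8,489.
End of year 1: book value $63,823.
End of year 2: book value $55,334.
End of year 3: book value $46,845.
End of year 4: book value $38,356.
End of year 5: book value $29,867.
End of year 6: book value $21,378.
End of year 7: book value $12,889.
End of year 8: book value $4,400.

$8,489; $8,489; $8,489; $8,489; $8,489; $8,489; $8,489; $8,489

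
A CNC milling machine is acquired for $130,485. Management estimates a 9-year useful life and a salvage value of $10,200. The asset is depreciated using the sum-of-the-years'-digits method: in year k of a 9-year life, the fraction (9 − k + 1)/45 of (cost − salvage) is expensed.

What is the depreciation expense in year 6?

$10,692

Depreciable base = $130,485 − $10,200 = $120,285.
Sum of the years' digits = 9+8+7+6+5+4+3+2+1 = 45.
Year 1: $120,285 × 9/45 = $24,057. Book value $106,428.
Year 2: $120,285 × 8/45 = $21,384. Book value $85,044.
Year 3: $120,285 × 7/45 = $18,711. Book value $66,333.
Year 4: $120,285 × 6/45 = $16,038. Book value $50,295.
Year 5: $120,285 × 5/45 = $13,365. Book value $36,930.
Year 6: $120,285 × 4/45 = $10,692. Book value $26,238.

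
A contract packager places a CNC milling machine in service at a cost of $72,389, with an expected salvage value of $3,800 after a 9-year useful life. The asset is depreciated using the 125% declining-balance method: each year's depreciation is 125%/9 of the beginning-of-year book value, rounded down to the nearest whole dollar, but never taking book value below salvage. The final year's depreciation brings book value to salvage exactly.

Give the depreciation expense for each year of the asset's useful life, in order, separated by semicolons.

$10,054; $8,657; $7,455; $6,419; $5,528; $4,760; $4,099; $3,530; $18,087

Depreciable base = $72,389 − $3,800 = $68,589.
Year 1: ⌊$72,389 × 125%/9⌋ = $10,054. Book value $62,335.
Year 2: ⌊$62,335 × 125%/9⌋ = $8,657. Book value $53,678.
Year 3: ⌊$53,678 × 125%/9⌋ = $7,455. Book value $46,223.
Year 4: ⌊$46,223 × 125%/9⌋ = $6,419. Book value $39,804.
Year 5: ⌊$39,804 × 125%/9⌋ = $5,528. Book value $34,276.
Year 6: ⌊$34,276 × 125%/9⌋ = $4,760. Book value $29,516.
Year 7: ⌊$29,516 × 125%/9⌋ = $4,099. Book value $25,417.
Year 8: ⌊$25,417 × 125%/9⌋ = $3,530. Book value $21,887.
Year 9 (final): $21,887 − $3,800 = $18,087. Book value $3,800.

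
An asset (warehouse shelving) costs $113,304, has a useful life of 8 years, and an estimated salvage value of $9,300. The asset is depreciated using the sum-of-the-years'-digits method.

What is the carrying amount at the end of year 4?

$38,190

Depreciable base = $113,304 − $9,300 = $104,004.
Sum of the years' digits = 8+7+6+5+4+3+2+1 = 36.
Year 1: $104,004 × 8/36 = $23,112. Book value $90,192.
Year 2: $104,004 × 7/36 = $20,223. Book value $69,969.
Year 3: $104,004 × 6/36 = $17,334. Book value $52,635.
Year 4: $104,004 × 5/36 = $14,445. Book value $38,190.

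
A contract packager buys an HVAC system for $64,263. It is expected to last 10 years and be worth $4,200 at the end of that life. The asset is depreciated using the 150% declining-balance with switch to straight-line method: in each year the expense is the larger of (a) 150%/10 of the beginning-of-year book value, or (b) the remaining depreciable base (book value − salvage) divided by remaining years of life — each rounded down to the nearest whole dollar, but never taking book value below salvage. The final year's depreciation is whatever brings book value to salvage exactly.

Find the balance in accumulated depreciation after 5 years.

Depreciable base = $64,263 − $4,200 = $60,063.
Year 1: DB = ⌊$64,263 × 150%/10⌋ = $9,639; SL = ⌊$60,063/10⌋ = $6,006 → take DB $9,639. Book value $54,624.
Year 2: DB = ⌊$54,624 × 150%/10⌋ = $8,193; SL = ⌊$50,424/9⌋ = $5,602 → take DB $8,193. Book value $46,431.
Year 3: DB = ⌊$46,431 × 150%/10⌋ = $6,964; SL = ⌊$42,231/8⌋ = $5,278 → take DB $6,964. Book value $39,467.
Year 4: DB = ⌊$39,467 × 150%/10⌋ = $5,920; SL = ⌊$35,267/7⌋ = $5,038 → take DB $5,920. Book value $33,547.
Year 5: DB = ⌊$33,547 × 150%/10⌋ = $5,032; SL = ⌊$29,347/6⌋ = $4,891 → take DB $5,032. Book value $28,515.
Accumulated through year 5 = $64,263 − $28,515 = $35,748.

$35,748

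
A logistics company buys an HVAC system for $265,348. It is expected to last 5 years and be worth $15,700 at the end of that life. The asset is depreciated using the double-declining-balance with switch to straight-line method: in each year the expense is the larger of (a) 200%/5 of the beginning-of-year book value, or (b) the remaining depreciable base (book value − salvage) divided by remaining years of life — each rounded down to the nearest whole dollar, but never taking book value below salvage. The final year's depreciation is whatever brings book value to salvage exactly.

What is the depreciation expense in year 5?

Depreciable base = $265,348 − $15,700 = $249,648.
Year 1: DB = ⌊$265,348 × 200%/5⌋ = $106,139; SL = ⌊$249,648/5⌋ = $49,929 → take DB $106,139. Book value $159,209.
Year 2: DB = ⌊$159,209 × 200%/5⌋ = $63,683; SL = ⌊$143,509/4⌋ = $35,877 → take DB $63,683. Book value $95,526.
Year 3: DB = ⌊$95,526 × 200%/5⌋ = $38,210; SL = ⌊$79,826/3⌋ = $26,608 → take DB $38,210. Book value $57,316.
Year 4: DB = ⌊$57,316 × 200%/5⌋ = $22,926; SL = ⌊$41,616/2⌋ = $20,808 → take DB $22,926. Book value $34,390.
Year 5 (final): $34,390 − $15,700 = $18,690. Book value $15,700.

$18,690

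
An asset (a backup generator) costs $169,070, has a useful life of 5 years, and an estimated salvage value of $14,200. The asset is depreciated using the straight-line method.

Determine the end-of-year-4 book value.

Depreciable base = $169,070 − $14,200 = $154,870.
Annual expense = $154,870 / 5 = $30,974.
End of year 1: book value $138,096.
End of year 2: book value $107,122.
End of year 3: book value $76,148.
End of year 4: book value $45,174.

$45,174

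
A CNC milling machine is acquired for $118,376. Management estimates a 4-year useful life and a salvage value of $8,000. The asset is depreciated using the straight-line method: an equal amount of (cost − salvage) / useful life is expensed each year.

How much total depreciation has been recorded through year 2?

Depreciable base = $118,376 − $8,000 = $110,376.
Annual expense = $110,376 / 4 = $27,594.
End of year 1: book value $90,782.
End of year 2: book value $63,188.
Accumulated through year 2 = $118,376 − $63,188 = $55,188.

$55,188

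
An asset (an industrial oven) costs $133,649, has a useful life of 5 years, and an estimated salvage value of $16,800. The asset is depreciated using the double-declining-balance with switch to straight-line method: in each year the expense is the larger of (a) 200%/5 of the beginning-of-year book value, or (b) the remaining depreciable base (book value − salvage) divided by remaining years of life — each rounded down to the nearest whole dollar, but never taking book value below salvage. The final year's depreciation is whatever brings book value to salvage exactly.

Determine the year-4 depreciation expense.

$11,547

Depreciable base = $133,649 − $16,800 = $116,849.
Year 1: DB = ⌊$133,649 × 200%/5⌋ = $53,459; SL = ⌊$116,849/5⌋ = $23,369 → take DB $53,459. Book value $80,190.
Year 2: DB = ⌊$80,190 × 200%/5⌋ = $32,076; SL = ⌊$63,390/4⌋ = $15,847 → take DB $32,076. Book value $48,114.
Year 3: DB = ⌊$48,114 × 200%/5⌋ = $19,245; SL = ⌊$31,314/3⌋ = $10,438 → take DB $19,245. Book value $28,869.
Year 4: DB = ⌊$28,869 × 200%/5⌋ = $11,547; SL = ⌊$12,069/2⌋ = $6,034 → take DB $11,547. Book value $17,322.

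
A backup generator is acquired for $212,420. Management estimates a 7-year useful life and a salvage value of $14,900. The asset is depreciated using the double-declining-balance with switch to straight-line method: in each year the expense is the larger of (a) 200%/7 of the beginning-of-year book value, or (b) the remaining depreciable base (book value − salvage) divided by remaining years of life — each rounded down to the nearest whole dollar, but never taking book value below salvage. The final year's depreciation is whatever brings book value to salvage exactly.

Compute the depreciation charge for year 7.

Depreciable base = $212,420 − $14,900 = $197,520.
Year 1: DB = ⌊$212,420 × 200%/7⌋ = $60,691; SL = ⌊$197,520/7⌋ = $28,217 → take DB $60,691. Book value $151,729.
Year 2: DB = ⌊$151,729 × 200%/7⌋ = $43,351; SL = ⌊$136,829/6⌋ = $22,804 → take DB $43,351. Book value $108,378.
Year 3: DB = ⌊$108,378 × 200%/7⌋ = $30,965; SL = ⌊$93,478/5⌋ = $18,695 → take DB $30,965. Book value $77,413.
Year 4: DB = ⌊$77,413 × 200%/7⌋ = $22,118; SL = ⌊$62,513/4⌋ = $15,628 → take DB $22,118. Book value $55,295.
Year 5: DB = ⌊$55,295 × 200%/7⌋ = $15,798; SL = ⌊$40,395/3⌋ = $13,465 → take DB $15,798. Book value $39,497.
Year 6: DB = ⌊$39,497 × 200%/7⌋ = $11,284; SL = ⌊$24,597/2⌋ = $12,298 → take SL $12,298. Book value $27,199.
Year 7 (final): $27,199 − $14,900 = $12,299. Book value $14,900.

$12,299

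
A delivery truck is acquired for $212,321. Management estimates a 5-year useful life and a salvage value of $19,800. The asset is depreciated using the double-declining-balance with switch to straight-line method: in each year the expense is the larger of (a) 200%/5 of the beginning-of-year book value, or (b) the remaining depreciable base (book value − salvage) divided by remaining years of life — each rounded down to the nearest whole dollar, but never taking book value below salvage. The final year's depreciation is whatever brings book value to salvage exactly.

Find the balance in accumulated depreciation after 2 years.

$135,885

Depreciable base = $212,321 − $19,800 = $192,521.
Year 1: DB = ⌊$212,321 × 200%/5⌋ = $84,928; SL = ⌊$192,521/5⌋ = $38,504 → take DB $84,928. Book value $127,393.
Year 2: DB = ⌊$127,393 × 200%/5⌋ = $50,957; SL = ⌊$107,593/4⌋ = $26,898 → take DB $50,957. Book value $76,436.
Accumulated through year 2 = $212,321 − $76,436 = $135,885.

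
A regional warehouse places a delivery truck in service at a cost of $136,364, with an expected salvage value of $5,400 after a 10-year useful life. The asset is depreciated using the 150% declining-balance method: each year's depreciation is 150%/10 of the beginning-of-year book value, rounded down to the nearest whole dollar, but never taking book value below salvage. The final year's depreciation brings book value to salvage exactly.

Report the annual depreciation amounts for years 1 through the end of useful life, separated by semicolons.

Depreciable base = $136,364 − $5,400 = $130,964.
Year 1: ⌊$136,364 × 150%/10⌋ = $20,454. Book value $115,910.
Year 2: ⌊$115,910 × 150%/10⌋ = $17,386. Book value $98,524.
Year 3: ⌊$98,524 × 150%/10⌋ = $14,778. Book value $83,746.
Year 4: ⌊$83,746 × 150%/10⌋ = $12,561. Book value $71,185.
Year 5: ⌊$71,185 × 150%/10⌋ = $10,677. Book value $60,508.
Year 6: ⌊$60,508 × 150%/10⌋ = $9,076. Book value $51,432.
Year 7: ⌊$51,432 × 150%/10⌋ = $7,714. Book value $43,718.
Year 8: ⌊$43,718 × 150%/10⌋ = $6,557. Book value $37,161.
Year 9: ⌊$37,161 × 150%/10⌋ = $5,574. Book value $31,587.
Year 10 (final): $31,587 − $5,400 = $26,187. Book value $5,400.

$20,454; $17,386; $14,778; $12,561; $10,677; $9,076; $7,714; $6,557; $5,574; $26,187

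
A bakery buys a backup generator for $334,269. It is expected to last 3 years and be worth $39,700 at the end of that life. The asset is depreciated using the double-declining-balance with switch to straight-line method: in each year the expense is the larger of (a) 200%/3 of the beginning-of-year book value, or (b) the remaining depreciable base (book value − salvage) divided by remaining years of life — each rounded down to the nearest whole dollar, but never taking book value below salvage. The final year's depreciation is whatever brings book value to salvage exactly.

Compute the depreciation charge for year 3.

Depreciable base = $334,269 − $39,700 = $294,569.
Year 1: DB = ⌊$334,269 × 200%/3⌋ = $222,846; SL = ⌊$294,569/3⌋ = $98,189 → take DB $222,846. Book value $111,423.
Year 2: DB = ⌊$111,423 × 200%/3⌋ = $74,282; SL = ⌊$71,723/2⌋ = $35,861 → take DB $74,282, capped at $71,723. Book value $39,700.
Year 3 (final): $39,700 − $39,700 = $0. Book value $39,700.

$0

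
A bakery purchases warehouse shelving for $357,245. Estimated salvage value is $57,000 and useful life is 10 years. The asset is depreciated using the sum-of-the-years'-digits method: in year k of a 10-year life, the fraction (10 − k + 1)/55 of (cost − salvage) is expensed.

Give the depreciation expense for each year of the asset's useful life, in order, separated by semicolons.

$54,590; $49,131; $43,672; $38,213; $32,754; $27,295; $21,836; $16,377; $10,918; $5,459

Depreciable base = $357,245 − $57,000 = $300,245.
Sum of the years' digits = 10+9+8+7+6+5+4+3+2+1 = 55.
Year 1: $300,245 × 10/55 = $54,590. Book value $302,655.
Year 2: $300,245 × 9/55 = $49,131. Book value $253,524.
Year 3: $300,245 × 8/55 = $43,672. Book value $209,852.
Year 4: $300,245 × 7/55 = $38,213. Book value $171,639.
Year 5: $300,245 × 6/55 = $32,754. Book value $138,885.
Year 6: $300,245 × 5/55 = $27,295. Book value $111,590.
Year 7: $300,245 × 4/55 = $21,836. Book value $89,754.
Year 8: $300,245 × 3/55 = $16,377. Book value $73,377.
Year 9: $300,245 × 2/55 = $10,918. Book value $62,459.
Year 10: $300,245 × 1/55 = $5,459. Book value $57,000.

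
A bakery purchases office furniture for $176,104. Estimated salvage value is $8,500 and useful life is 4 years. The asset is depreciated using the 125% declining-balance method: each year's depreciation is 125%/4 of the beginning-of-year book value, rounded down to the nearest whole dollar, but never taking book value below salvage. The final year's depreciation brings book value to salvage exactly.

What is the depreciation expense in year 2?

$37,835

Depreciable base = $176,104 − $8,500 = $167,604.
Year 1: ⌊$176,104 × 125%/4⌋ = $55,032. Book value $121,072.
Year 2: ⌊$121,072 × 125%/4⌋ = $37,835. Book value $83,237.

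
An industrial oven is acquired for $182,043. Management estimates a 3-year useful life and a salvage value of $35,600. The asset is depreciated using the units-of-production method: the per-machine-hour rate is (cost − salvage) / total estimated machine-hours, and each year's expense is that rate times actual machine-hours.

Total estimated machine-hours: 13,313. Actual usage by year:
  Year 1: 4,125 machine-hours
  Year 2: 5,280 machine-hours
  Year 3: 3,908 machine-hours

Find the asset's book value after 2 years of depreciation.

Depreciable base = $182,043 − $35,600 = $146,443.
Rate = $146,443 / 13,313 machine-hours = $11 per machine-hour.
Year 1: 4,125 × $11 = $45,375. Book value $136,668.
Year 2: 5,280 × $11 = $58,080. Book value $78,588.

$78,588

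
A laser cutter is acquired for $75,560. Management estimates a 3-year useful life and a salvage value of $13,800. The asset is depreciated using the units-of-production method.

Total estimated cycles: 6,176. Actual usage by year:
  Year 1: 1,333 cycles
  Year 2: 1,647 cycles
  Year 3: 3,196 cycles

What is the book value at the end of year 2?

Depreciable base = $75,560 − $13,800 = $61,760.
Rate = $61,760 / 6,176 cycles = $10 per cycle.
Year 1: 1,333 × $10 = $13,330. Book value $62,230.
Year 2: 1,647 × $10 = $16,470. Book value $45,760.

$45,760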